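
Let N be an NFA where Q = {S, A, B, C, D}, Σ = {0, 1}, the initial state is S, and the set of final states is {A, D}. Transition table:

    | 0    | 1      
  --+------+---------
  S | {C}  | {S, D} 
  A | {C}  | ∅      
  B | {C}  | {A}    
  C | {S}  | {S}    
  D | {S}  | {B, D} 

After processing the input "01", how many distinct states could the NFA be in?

1

Start in {S}.
Read '0': S→{C}; now {C}.
Read '1': C→{S}; now {S}.
That set has 1 state.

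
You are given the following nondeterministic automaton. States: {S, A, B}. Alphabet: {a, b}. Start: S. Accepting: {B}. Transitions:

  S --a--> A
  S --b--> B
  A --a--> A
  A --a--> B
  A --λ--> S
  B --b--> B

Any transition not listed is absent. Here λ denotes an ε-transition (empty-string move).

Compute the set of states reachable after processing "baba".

Start in {S}.
Read 'b': S→{B}; now {B}.
Read 'a': B→∅; now ∅.
The set is empty and remains empty for the remaining 2 symbols.

∅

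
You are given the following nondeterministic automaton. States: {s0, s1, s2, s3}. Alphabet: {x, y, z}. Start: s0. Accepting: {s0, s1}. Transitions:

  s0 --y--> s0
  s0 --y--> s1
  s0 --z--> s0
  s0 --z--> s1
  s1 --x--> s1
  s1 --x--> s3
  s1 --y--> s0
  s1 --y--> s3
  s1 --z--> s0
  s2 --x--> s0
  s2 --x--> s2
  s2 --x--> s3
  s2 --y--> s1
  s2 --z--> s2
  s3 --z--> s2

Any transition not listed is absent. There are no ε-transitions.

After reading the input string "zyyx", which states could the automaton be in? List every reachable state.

Start in {s0}.
Read 'z': s0→{s0, s1}; now {s0, s1}.
Read 'y': s0→{s0, s1}, s1→{s0, s3}; now {s0, s1, s3}.
Read 'y': s0→{s0, s1}, s1→{s0, s3}, s3→∅; now {s0, s1, s3}.
Read 'x': s0→∅, s1→{s1, s3}, s3→∅; now {s1, s3}.

{s1, s3}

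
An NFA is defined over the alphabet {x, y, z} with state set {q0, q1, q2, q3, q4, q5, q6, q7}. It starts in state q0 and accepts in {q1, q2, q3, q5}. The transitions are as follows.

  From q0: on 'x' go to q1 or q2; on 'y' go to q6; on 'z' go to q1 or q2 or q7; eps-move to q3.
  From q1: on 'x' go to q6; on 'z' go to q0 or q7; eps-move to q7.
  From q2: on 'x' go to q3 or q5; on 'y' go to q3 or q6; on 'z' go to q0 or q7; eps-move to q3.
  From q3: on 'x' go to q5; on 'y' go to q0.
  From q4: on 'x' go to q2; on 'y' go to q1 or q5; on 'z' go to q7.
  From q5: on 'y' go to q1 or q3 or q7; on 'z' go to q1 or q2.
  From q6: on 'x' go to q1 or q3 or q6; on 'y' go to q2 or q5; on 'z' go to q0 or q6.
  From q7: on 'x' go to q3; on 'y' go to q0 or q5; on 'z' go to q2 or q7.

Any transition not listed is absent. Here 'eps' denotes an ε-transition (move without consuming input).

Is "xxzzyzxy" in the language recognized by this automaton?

Yes

Start: ε-closure({q0}) = {q0, q3}.
Read 'x': {q0, q3} → {q1, q2, q3, q5, q7}.
Read 'x': {q1, q2, q3, q5, q7} → {q3, q5, q6}.
Read 'z': {q3, q5, q6} → {q0, q1, q2, q3, q6, q7}.
Read 'z': {q0, q1, q2, q3, q6, q7} → {q0, q1, q2, q3, q6, q7}.
Read 'y': {q0, q1, q2, q3, q6, q7} → {q0, q2, q3, q5, q6}.
Read 'z': {q0, q2, q3, q5, q6} → {q0, q1, q2, q3, q6, q7}.
Read 'x': {q0, q1, q2, q3, q6, q7} → {q1, q2, q3, q5, q6, q7}.
Read 'y': {q1, q2, q3, q5, q6, q7} → {q0, q1, q2, q3, q5, q6, q7}.
The final set {q0, q1, q2, q3, q5, q6, q7} contains the accepting states q1, q2, q3, q5.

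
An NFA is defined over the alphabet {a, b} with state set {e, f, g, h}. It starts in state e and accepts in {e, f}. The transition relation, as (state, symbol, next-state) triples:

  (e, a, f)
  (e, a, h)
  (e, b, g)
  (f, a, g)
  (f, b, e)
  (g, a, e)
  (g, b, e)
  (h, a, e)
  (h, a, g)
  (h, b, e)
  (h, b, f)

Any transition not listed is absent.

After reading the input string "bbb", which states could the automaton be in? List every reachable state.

{g}

Start in {e}.
Read 'b': e→{g}; now {g}.
Read 'b': g→{e}; now {e}.
Read 'b': e→{g}; now {g}.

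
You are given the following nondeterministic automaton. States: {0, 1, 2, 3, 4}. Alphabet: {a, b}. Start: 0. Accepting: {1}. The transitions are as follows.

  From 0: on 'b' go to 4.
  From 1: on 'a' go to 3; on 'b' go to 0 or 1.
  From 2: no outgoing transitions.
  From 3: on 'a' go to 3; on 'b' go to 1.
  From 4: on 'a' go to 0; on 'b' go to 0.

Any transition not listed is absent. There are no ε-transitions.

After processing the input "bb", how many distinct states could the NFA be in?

Start in {0}.
Read 'b': {0} → {4}.
Read 'b': {4} → {0}.
That set has 1 state.

1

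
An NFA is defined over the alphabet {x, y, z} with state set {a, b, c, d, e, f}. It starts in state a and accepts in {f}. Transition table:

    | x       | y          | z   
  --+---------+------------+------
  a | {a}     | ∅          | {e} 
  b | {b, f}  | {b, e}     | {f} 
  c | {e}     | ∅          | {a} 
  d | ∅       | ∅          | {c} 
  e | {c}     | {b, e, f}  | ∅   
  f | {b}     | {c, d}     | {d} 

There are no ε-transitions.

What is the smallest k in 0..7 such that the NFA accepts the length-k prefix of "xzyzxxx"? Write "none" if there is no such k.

3

Start in {a}.
Read 'x': a→{a}; now {a}.
Read 'z': a→{e}; now {e}.
Read 'y': e→{b, e, f}; now {b, e, f}.
None of the earlier sets intersect F, but {b, e, f} does.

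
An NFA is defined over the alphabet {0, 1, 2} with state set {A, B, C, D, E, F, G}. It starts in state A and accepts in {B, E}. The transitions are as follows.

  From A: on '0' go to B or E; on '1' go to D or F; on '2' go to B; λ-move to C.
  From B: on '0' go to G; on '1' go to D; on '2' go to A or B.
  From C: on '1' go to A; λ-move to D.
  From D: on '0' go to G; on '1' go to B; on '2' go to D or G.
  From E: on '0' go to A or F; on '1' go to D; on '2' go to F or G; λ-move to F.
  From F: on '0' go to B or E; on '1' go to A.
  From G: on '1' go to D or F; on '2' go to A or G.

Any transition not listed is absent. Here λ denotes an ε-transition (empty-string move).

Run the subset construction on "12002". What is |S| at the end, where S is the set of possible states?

Start: ε-closure({A}) = {A, C, D}.
Read '1': A→{D, F}, C→{A}, D→{B}; union {A, B, D, F}; ε-closure = {A, B, C, D, F}.
Read '2': A→{B}, B→{A, B}, C→∅, D→{D, G}, F→∅; union {A, B, D, G}; ε-closure = {A, B, C, D, G}.
Read '0': A→{B, E}, B→{G}, C→∅, D→{G}, G→∅; union {B, E, G}; ε-closure = {B, E, F, G}.
Read '0': B→{G}, E→{A, F}, F→{B, E}, G→∅; union {A, B, E, F, G}; ε-closure = {A, B, C, D, E, F, G}.
Read '2': A→{B}, B→{A, B}, C→∅, D→{D, G}, E→{F, G}, F→∅, G→{A, G}; union {A, B, D, F, G}; ε-closure = {A, B, C, D, F, G}.
That set has 6 states.

6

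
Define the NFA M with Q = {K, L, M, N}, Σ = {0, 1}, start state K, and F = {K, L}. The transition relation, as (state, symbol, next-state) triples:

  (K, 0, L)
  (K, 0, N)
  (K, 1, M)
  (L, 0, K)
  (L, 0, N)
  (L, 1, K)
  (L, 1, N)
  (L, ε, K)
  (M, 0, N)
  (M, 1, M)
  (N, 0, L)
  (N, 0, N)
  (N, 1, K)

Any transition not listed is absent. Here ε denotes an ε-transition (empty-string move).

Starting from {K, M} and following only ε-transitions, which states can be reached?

{K, M}

Begin with {K, M}.
No ε-moves leave this set, so the closure equals the set itself.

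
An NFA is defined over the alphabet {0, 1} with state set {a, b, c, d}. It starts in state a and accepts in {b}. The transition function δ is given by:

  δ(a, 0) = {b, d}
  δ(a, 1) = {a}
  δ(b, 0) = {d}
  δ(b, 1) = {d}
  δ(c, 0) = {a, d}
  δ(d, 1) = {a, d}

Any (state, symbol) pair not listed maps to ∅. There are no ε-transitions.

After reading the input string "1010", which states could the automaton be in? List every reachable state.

{b, d}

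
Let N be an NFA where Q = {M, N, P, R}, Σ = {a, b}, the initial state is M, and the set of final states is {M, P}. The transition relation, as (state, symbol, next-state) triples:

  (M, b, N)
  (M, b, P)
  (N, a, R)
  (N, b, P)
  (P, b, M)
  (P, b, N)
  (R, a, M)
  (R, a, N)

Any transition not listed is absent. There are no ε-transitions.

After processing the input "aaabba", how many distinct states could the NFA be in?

0

Start in {M}.
Read 'a': {M} → ∅.
The set is empty and remains empty for the remaining 5 symbols.
That set has 0 states.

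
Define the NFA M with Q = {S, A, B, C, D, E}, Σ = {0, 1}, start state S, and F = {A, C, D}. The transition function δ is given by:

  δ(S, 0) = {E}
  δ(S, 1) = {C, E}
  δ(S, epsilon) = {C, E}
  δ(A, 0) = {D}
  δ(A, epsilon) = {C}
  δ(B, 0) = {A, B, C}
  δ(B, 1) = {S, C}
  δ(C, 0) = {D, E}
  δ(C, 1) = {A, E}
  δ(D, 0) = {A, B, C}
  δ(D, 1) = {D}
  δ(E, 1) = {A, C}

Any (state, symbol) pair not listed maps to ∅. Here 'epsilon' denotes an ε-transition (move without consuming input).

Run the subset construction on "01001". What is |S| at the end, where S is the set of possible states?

5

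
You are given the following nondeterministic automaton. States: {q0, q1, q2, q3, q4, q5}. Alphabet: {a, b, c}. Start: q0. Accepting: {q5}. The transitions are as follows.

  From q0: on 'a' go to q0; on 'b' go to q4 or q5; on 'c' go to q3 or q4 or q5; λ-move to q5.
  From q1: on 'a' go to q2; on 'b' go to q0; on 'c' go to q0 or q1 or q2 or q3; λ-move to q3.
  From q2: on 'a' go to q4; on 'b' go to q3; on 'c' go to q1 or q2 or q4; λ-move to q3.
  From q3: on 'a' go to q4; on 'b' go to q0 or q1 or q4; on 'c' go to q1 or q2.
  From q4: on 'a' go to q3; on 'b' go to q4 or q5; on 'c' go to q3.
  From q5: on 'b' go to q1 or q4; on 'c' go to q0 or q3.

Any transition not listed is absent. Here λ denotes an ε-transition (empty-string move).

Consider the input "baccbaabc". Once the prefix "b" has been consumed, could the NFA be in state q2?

No

Start: ε-closure({q0}) = {q0, q5}.
Read 'b': {q0, q5} → {q1, q3, q4, q5}.
State q2 is not in {q1, q3, q4, q5}.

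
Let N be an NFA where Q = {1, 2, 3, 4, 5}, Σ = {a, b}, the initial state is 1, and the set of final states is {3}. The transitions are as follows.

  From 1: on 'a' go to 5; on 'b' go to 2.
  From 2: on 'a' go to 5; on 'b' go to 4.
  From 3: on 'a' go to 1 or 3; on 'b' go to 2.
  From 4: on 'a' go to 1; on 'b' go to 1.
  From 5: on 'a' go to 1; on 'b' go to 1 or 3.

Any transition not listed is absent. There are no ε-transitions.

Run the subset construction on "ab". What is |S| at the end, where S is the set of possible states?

2

Start in {1}.
Read 'a': 1→{5}; now {5}.
Read 'b': 5→{1, 3}; now {1, 3}.
That set has 2 states.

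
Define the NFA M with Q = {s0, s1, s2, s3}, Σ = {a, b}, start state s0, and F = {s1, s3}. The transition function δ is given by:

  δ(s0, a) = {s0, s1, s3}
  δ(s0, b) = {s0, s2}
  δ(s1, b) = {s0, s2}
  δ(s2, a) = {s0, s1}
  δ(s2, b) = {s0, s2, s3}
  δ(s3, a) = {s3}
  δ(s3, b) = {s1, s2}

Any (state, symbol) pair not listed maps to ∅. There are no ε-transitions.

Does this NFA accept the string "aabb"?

Yes

Start in {s0}.
Read 'a': {s0} → {s0, s1, s3}.
Read 'a': {s0, s1, s3} → {s0, s1, s3}.
Read 'b': {s0, s1, s3} → {s0, s1, s2}.
Read 'b': {s0, s1, s2} → {s0, s2, s3}.
The final set {s0, s2, s3} contains the accepting state s3.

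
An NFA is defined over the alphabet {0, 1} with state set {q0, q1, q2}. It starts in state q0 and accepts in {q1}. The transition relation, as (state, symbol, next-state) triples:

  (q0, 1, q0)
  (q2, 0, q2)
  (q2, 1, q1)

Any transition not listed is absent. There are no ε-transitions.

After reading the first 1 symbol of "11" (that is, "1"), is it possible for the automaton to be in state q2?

Start in {q0}.
Read '1': q0→{q0}; now {q0}.
State q2 is not in {q0}.

No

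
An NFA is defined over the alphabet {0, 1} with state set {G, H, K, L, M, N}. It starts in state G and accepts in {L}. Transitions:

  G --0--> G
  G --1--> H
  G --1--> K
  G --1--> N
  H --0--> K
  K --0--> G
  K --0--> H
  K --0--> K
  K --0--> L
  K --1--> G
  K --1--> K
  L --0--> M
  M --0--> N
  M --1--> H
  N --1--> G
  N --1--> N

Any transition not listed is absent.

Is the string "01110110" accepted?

Yes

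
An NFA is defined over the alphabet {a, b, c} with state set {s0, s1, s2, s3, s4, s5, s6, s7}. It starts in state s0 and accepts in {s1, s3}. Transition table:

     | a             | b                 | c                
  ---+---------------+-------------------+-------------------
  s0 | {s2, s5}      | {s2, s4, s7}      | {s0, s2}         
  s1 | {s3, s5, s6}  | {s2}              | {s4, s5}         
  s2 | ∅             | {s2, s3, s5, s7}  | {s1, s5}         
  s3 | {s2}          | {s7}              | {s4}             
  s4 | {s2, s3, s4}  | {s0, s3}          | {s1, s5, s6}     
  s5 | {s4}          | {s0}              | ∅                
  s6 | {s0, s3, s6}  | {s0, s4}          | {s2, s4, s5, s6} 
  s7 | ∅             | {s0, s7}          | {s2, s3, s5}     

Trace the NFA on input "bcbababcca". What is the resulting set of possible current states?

Start in {s0}.
Read 'b': {s0} → {s2, s4, s7}.
Read 'c': {s2, s4, s7} → {s1, s2, s3, s5, s6}.
Read 'b': {s1, s2, s3, s5, s6} → {s0, s2, s3, s4, s5, s7}.
Read 'a': {s0, s2, s3, s4, s5, s7} → {s2, s3, s4, s5}.
Read 'b': {s2, s3, s4, s5} → {s0, s2, s3, s5, s7}.
Read 'a': {s0, s2, s3, s5, s7} → {s2, s4, s5}.
Read 'b': {s2, s4, s5} → {s0, s2, s3, s5, s7}.
Read 'c': {s0, s2, s3, s5, s7} → {s0, s1, s2, s3, s4, s5}.
Read 'c': {s0, s1, s2, s3, s4, s5} → {s0, s1, s2, s4, s5, s6}.
Read 'a': {s0, s1, s2, s4, s5, s6} → {s0, s2, s3, s4, s5, s6}.

{s0, s2, s3, s4, s5, s6}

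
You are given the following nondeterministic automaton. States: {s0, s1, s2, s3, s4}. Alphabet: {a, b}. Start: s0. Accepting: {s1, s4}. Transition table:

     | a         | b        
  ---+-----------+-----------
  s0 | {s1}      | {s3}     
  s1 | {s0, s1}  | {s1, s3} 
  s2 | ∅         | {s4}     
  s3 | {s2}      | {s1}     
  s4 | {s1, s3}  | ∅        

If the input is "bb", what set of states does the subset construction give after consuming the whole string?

{s1}

Start in {s0}.
Read 'b': {s0} → {s3}.
Read 'b': {s3} → {s1}.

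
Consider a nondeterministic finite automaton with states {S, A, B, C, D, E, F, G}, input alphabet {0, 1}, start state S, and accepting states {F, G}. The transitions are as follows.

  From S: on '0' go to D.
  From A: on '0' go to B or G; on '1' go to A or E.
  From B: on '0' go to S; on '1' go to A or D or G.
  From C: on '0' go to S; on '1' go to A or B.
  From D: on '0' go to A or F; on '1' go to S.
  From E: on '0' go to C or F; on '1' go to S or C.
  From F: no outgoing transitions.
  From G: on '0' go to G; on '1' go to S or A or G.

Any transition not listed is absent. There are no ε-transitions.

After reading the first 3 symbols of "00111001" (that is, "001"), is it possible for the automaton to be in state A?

Yes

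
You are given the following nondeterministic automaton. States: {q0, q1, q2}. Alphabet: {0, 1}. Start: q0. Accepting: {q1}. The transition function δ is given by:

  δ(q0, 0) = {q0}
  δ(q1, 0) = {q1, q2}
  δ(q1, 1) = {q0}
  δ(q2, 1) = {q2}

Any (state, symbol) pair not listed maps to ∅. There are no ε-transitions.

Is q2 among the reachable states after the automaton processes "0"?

No

Start in {q0}.
Read '0': {q0} → {q0}.
State q2 is not in {q0}.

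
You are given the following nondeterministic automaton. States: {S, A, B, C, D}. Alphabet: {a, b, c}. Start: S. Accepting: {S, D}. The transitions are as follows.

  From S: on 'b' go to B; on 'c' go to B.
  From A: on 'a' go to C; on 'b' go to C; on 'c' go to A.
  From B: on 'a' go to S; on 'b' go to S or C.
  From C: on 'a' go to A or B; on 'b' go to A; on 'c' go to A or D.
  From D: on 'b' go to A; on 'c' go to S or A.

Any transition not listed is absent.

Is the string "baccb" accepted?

No

Start in {S}.
Read 'b': {S} → {B}.
Read 'a': {B} → {S}.
Read 'c': {S} → {B}.
Read 'c': {B} → ∅.
The set is empty and remains empty for the remaining 1 symbol.
The final set ∅ contains no accepting state.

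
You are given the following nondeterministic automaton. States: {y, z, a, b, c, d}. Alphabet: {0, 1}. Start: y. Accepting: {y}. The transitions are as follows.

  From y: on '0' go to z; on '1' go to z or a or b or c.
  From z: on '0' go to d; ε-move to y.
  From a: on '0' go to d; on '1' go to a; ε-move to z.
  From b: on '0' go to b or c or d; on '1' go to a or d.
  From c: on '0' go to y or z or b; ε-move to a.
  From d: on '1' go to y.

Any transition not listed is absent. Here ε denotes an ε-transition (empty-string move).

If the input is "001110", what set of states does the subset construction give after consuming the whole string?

Start in {y}.
Read '0': {y} → {y, z}.
Read '0': {y, z} → {y, z, d}.
Read '1': {y, z, d} → {y, z, a, b, c}.
Read '1': {y, z, a, b, c} → {y, z, a, b, c, d}.
Read '1': {y, z, a, b, c, d} → {y, z, a, b, c, d}.
Read '0': {y, z, a, b, c, d} → {y, z, a, b, c, d}.

{y, z, a, b, c, d}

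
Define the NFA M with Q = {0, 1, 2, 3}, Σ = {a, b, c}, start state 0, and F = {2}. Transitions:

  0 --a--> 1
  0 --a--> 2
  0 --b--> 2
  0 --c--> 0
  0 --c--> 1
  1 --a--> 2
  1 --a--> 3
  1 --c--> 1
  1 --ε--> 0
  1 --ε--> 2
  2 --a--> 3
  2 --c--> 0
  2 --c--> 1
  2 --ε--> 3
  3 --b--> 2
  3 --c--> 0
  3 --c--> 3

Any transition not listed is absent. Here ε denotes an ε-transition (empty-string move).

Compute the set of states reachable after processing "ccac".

Start in {0}.
Read 'c': 0→{0, 1}; union {0, 1}; ε-closure = {0, 1, 2, 3}.
Read 'c': 0→{0, 1}, 1→{1}, 2→{0, 1}, 3→{0, 3}; union {0, 1, 3}; ε-closure = {0, 1, 2, 3}.
Read 'a': 0→{1, 2}, 1→{2, 3}, 2→{3}, 3→∅; union {1, 2, 3}; ε-closure = {0, 1, 2, 3}.
Read 'c': 0→{0, 1}, 1→{1}, 2→{0, 1}, 3→{0, 3}; union {0, 1, 3}; ε-closure = {0, 1, 2, 3}.

{0, 1, 2, 3}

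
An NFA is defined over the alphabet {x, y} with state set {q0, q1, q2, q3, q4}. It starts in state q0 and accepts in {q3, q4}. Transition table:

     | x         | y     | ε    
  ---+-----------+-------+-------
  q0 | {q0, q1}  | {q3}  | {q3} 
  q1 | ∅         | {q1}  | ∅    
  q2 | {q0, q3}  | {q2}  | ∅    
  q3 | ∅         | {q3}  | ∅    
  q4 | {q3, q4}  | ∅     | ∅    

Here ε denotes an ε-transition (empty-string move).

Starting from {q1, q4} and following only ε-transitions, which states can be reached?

{q1, q4}

Begin with {q1, q4}.
No ε-moves leave this set, so the closure equals the set itself.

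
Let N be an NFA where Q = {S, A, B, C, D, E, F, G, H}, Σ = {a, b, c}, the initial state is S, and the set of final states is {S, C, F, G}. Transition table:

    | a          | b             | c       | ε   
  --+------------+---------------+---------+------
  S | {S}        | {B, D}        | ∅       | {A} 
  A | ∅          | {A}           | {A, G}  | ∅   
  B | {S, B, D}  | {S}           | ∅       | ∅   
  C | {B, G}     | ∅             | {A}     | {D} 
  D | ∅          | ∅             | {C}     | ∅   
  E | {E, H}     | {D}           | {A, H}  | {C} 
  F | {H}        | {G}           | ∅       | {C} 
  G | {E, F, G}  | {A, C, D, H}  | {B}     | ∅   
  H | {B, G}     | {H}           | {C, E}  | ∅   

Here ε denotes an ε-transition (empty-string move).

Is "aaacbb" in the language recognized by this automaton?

No

Start: ε-closure({S}) = {S, A}.
Read 'a': S→{S}, A→∅; union {S}; ε-closure = {S, A}.
Read 'a': S→{S}, A→∅; union {S}; ε-closure = {S, A}.
Read 'a': S→{S}, A→∅; union {S}; ε-closure = {S, A}.
Read 'c': S→∅, A→{A, G}; now {A, G}.
Read 'b': A→{A}, G→{A, C, D, H}; now {A, C, D, H}.
Read 'b': A→{A}, C→∅, D→∅, H→{H}; now {A, H}.
The final set {A, H} contains no accepting state.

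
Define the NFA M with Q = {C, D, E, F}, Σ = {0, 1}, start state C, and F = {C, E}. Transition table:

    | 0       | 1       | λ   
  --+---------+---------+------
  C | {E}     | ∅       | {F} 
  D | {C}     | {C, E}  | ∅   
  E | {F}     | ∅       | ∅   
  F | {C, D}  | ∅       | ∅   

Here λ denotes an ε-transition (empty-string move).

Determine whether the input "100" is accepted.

Start: ε-closure({C}) = {C, F}.
Read '1': {C, F} → ∅.
The set is empty and remains empty for the remaining 2 symbols.
The final set ∅ contains no accepting state.

No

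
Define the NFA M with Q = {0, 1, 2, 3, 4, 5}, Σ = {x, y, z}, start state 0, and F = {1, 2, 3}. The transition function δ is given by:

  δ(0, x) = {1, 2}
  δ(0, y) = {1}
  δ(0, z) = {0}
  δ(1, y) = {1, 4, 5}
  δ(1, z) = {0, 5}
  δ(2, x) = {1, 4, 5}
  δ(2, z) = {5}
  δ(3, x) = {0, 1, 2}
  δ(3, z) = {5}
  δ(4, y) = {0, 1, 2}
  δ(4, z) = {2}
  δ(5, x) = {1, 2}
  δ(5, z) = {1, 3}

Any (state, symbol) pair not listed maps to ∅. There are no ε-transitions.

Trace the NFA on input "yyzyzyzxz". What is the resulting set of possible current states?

{0, 1, 2, 3, 5}

Start in {0}.
Read 'y': 0→{1}; now {1}.
Read 'y': 1→{1, 4, 5}; now {1, 4, 5}.
Read 'z': 1→{0, 5}, 4→{2}, 5→{1, 3}; now {0, 1, 2, 3, 5}.
Read 'y': 0→{1}, 1→{1, 4, 5}, 2→∅, 3→∅, 5→∅; now {1, 4, 5}.
Read 'z': 1→{0, 5}, 4→{2}, 5→{1, 3}; now {0, 1, 2, 3, 5}.
Read 'y': 0→{1}, 1→{1, 4, 5}, 2→∅, 3→∅, 5→∅; now {1, 4, 5}.
Read 'z': 1→{0, 5}, 4→{2}, 5→{1, 3}; now {0, 1, 2, 3, 5}.
Read 'x': 0→{1, 2}, 1→∅, 2→{1, 4, 5}, 3→{0, 1, 2}, 5→{1, 2}; now {0, 1, 2, 4, 5}.
Read 'z': 0→{0}, 1→{0, 5}, 2→{5}, 4→{2}, 5→{1, 3}; now {0, 1, 2, 3, 5}.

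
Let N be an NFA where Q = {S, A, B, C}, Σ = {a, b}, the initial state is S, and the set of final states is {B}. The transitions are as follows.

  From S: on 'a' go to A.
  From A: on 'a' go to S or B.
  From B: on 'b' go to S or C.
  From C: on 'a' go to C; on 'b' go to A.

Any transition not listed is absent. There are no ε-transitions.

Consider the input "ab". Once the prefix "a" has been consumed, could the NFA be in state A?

Yes

Start in {S}.
Read 'a': {S} → {A}.
State A is in {A}.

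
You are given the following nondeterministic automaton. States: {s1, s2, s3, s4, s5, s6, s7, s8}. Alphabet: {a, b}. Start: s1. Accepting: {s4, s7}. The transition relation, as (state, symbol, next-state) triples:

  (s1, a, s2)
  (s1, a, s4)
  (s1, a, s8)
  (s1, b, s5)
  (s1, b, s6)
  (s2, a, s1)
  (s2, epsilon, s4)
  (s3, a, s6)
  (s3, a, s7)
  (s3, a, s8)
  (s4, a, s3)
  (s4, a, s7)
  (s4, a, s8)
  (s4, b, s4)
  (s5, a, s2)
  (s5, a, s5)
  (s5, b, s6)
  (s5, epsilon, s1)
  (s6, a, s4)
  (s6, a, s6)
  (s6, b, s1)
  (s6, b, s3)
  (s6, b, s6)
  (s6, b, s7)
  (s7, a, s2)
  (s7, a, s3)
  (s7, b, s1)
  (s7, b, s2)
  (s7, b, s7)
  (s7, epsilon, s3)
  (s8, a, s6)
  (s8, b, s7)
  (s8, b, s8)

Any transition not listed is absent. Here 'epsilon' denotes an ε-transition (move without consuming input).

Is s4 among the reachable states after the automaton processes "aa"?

Start in {s1}.
Read 'a': s1→{s2, s4, s8}; now {s2, s4, s8}.
Read 'a': s2→{s1}, s4→{s3, s7, s8}, s8→{s6}; now {s1, s3, s6, s7, s8}.
State s4 is not in {s1, s3, s6, s7, s8}.

No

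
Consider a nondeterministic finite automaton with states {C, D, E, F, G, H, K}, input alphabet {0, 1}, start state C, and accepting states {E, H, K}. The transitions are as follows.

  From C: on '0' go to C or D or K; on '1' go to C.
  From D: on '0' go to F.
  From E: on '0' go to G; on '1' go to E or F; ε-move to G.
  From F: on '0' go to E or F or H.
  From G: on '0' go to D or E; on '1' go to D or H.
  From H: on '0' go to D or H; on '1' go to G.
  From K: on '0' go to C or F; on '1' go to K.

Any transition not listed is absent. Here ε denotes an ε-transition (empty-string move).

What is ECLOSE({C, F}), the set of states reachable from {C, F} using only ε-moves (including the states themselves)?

Begin with {C, F}.
No ε-moves leave this set, so the closure equals the set itself.

{C, F}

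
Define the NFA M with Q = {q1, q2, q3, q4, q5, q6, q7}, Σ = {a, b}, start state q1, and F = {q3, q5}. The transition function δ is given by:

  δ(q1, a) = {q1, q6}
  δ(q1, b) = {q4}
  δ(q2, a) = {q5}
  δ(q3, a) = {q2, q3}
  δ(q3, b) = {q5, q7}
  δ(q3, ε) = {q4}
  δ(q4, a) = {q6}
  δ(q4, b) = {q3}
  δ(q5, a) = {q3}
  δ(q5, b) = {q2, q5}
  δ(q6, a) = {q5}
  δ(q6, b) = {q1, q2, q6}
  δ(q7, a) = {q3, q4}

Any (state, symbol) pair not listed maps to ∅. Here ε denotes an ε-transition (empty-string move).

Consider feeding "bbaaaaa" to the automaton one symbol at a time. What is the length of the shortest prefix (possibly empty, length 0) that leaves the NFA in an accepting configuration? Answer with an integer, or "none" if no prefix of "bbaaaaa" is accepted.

Start in {q1}.
Read 'b': {q1} → {q4}.
Read 'b': {q4} → {q3, q4}.
None of the earlier sets intersect F, but {q3, q4} does.

2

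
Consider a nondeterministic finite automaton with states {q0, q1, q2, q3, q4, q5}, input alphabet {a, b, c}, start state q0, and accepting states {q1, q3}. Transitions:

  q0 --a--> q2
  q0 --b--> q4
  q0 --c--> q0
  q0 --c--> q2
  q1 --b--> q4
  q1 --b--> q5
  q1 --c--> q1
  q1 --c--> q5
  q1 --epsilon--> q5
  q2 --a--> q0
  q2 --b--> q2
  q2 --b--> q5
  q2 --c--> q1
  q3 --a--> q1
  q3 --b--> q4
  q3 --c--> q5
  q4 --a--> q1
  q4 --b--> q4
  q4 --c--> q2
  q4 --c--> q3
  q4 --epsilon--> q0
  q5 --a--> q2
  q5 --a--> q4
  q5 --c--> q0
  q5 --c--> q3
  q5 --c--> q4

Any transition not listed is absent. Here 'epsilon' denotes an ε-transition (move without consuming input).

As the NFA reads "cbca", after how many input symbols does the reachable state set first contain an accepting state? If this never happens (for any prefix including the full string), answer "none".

Start in {q0}.
Read 'c': {q0} → {q0, q2}.
Read 'b': {q0, q2} → {q0, q2, q4, q5}.
Read 'c': {q0, q2, q4, q5} → {q0, q1, q2, q3, q4, q5}.
None of the earlier sets intersect F, but {q0, q1, q2, q3, q4, q5} does.

3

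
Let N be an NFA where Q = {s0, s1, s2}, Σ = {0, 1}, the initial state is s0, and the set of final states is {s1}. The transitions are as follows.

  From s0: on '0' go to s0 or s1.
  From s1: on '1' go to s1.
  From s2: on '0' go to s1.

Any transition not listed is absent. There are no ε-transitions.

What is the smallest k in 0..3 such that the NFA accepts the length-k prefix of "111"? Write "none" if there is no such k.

none

Start in {s0}.
Read '1': s0→∅; now ∅.
The set is empty and remains empty for the remaining 2 symbols.
No reachable set along the way intersects F.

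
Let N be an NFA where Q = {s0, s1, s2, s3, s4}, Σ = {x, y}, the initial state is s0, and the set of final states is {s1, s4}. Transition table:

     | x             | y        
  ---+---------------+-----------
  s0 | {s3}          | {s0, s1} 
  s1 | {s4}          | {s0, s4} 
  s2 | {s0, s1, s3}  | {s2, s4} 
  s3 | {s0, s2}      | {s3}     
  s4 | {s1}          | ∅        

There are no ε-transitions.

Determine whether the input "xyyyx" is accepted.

No

Start in {s0}.
Read 'x': s0→{s3}; now {s3}.
Read 'y': s3→{s3}; now {s3}.
Read 'y': s3→{s3}; now {s3}.
Read 'y': s3→{s3}; now {s3}.
Read 'x': s3→{s0, s2}; now {s0, s2}.
The final set {s0, s2} contains no accepting state.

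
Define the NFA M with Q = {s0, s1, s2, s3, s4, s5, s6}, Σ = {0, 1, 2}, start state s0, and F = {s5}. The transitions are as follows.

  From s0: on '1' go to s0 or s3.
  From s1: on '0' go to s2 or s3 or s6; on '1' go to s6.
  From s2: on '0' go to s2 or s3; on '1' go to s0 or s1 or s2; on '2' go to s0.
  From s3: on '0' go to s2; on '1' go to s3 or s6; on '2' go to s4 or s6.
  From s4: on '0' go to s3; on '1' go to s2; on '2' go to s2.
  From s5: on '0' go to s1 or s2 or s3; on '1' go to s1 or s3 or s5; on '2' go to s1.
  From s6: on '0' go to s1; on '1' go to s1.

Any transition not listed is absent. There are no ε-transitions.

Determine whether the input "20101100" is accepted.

Start in {s0}.
Read '2': s0→∅; now ∅.
The set is empty and remains empty for the remaining 7 symbols.
The final set ∅ contains no accepting state.

No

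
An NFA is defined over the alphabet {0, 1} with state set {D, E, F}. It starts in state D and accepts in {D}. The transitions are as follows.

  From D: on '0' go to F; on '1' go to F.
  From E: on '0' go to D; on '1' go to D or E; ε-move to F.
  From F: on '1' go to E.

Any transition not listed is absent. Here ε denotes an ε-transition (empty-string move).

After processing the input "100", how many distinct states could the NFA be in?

0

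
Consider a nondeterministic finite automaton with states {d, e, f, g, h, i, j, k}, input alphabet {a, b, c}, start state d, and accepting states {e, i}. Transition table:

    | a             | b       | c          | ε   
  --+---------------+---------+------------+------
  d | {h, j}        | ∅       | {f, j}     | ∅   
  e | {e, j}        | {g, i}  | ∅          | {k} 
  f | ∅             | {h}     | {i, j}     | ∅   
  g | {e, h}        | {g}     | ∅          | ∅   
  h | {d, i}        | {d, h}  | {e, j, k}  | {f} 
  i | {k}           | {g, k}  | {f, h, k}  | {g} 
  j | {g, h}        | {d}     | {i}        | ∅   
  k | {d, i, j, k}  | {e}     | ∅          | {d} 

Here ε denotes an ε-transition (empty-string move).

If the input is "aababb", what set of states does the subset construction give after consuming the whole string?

Start in {d}.
Read 'a': {d} → {f, h, j}.
Read 'a': {f, h, j} → {d, f, g, h, i}.
Read 'b': {d, f, g, h, i} → {d, f, g, h, k}.
Read 'a': {d, f, g, h, k} → {d, e, f, g, h, i, j, k}.
Read 'b': {d, e, f, g, h, i, j, k} → {d, e, f, g, h, i, k}.
Read 'b': {d, e, f, g, h, i, k} → {d, e, f, g, h, i, k}.

{d, e, f, g, h, i, k}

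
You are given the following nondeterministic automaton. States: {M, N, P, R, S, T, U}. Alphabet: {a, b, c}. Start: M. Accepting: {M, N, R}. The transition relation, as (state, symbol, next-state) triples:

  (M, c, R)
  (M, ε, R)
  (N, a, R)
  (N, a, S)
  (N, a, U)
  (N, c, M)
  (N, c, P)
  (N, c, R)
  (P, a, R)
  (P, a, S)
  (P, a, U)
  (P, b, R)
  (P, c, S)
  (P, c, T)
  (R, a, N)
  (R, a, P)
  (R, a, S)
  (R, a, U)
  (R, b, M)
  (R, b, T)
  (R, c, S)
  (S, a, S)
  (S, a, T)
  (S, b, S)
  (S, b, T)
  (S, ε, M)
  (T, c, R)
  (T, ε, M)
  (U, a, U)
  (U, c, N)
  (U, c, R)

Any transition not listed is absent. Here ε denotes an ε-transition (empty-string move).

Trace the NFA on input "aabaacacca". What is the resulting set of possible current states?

Start: ε-closure({M}) = {M, R}.
Read 'a': {M, R} → {M, N, P, R, S, U}.
Read 'a': {M, N, P, R, S, U} → {M, N, P, R, S, T, U}.
Read 'b': {M, N, P, R, S, T, U} → {M, R, S, T}.
Read 'a': {M, R, S, T} → {M, N, P, R, S, T, U}.
Read 'a': {M, N, P, R, S, T, U} → {M, N, P, R, S, T, U}.
Read 'c': {M, N, P, R, S, T, U} → {M, N, P, R, S, T}.
Read 'a': {M, N, P, R, S, T} → {M, N, P, R, S, T, U}.
Read 'c': {M, N, P, R, S, T, U} → {M, N, P, R, S, T}.
Read 'c': {M, N, P, R, S, T} → {M, P, R, S, T}.
Read 'a': {M, P, R, S, T} → {M, N, P, R, S, T, U}.

{M, N, P, R, S, T, U}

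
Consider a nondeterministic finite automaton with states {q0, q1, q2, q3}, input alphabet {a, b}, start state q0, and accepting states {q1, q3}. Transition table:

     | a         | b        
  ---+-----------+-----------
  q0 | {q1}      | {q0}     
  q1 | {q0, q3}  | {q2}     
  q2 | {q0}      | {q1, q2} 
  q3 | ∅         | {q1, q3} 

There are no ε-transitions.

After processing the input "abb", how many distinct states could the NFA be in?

Start in {q0}.
Read 'a': q0→{q1}; now {q1}.
Read 'b': q1→{q2}; now {q2}.
Read 'b': q2→{q1, q2}; now {q1, q2}.
That set has 2 states.

2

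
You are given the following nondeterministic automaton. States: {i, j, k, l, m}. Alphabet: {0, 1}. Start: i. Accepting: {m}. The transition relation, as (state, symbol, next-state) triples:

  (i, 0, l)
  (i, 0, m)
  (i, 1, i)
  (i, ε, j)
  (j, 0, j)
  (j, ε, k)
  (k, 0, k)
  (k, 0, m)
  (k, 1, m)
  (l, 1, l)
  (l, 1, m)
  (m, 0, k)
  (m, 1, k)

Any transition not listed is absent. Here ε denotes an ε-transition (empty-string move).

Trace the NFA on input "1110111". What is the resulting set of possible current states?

{k, l, m}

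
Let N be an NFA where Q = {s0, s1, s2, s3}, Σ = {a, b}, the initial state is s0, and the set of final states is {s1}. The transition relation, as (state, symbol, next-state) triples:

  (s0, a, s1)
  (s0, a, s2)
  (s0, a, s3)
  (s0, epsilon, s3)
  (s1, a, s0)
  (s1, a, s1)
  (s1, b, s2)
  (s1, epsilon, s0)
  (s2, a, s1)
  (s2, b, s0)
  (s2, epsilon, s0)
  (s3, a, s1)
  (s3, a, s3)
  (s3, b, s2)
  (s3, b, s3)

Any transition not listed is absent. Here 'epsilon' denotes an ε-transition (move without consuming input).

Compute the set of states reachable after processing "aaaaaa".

{s0, s1, s2, s3}

Start: ε-closure({s0}) = {s0, s3}.
Read 'a': {s0, s3} → {s0, s1, s2, s3}.
Read 'a': {s0, s1, s2, s3} → {s0, s1, s2, s3}.
Read 'a': {s0, s1, s2, s3} → {s0, s1, s2, s3}.
Read 'a': {s0, s1, s2, s3} → {s0, s1, s2, s3}.
Read 'a': {s0, s1, s2, s3} → {s0, s1, s2, s3}.
Read 'a': {s0, s1, s2, s3} → {s0, s1, s2, s3}.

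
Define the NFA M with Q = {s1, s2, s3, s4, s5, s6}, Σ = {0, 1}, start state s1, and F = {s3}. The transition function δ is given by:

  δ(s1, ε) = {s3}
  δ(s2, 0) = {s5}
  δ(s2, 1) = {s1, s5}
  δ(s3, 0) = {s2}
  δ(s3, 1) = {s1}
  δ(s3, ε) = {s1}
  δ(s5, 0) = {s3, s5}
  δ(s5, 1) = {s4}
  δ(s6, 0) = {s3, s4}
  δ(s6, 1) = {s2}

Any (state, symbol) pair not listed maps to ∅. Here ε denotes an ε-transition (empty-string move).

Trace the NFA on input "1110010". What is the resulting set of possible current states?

Start: ε-closure({s1}) = {s1, s3}.
Read '1': s1→∅, s3→{s1}; union {s1}; ε-closure = {s1, s3}.
Read '1': s1→∅, s3→{s1}; union {s1}; ε-closure = {s1, s3}.
Read '1': s1→∅, s3→{s1}; union {s1}; ε-closure = {s1, s3}.
Read '0': s1→∅, s3→{s2}; now {s2}.
Read '0': s2→{s5}; now {s5}.
Read '1': s5→{s4}; now {s4}.
Read '0': s4→∅; now ∅.

∅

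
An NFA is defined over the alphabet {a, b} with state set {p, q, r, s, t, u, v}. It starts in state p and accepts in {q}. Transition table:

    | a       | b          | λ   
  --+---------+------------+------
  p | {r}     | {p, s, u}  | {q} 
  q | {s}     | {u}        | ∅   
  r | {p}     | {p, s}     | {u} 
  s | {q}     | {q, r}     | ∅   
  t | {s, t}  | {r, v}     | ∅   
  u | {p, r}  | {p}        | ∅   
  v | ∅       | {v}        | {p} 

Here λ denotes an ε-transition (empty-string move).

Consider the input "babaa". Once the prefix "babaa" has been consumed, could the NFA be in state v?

No

Start: ε-closure({p}) = {p, q}.
Read 'b': p→{p, s, u}, q→{u}; union {p, s, u}; ε-closure = {p, q, s, u}.
Read 'a': p→{r}, q→{s}, s→{q}, u→{p, r}; union {p, q, r, s}; ε-closure = {p, q, r, s, u}.
Read 'b': p→{p, s, u}, q→{u}, r→{p, s}, s→{q, r}, u→{p}; now {p, q, r, s, u}.
Read 'a': p→{r}, q→{s}, r→{p}, s→{q}, u→{p, r}; union {p, q, r, s}; ε-closure = {p, q, r, s, u}.
Read 'a': p→{r}, q→{s}, r→{p}, s→{q}, u→{p, r}; union {p, q, r, s}; ε-closure = {p, q, r, s, u}.
State v is not in {p, q, r, s, u}.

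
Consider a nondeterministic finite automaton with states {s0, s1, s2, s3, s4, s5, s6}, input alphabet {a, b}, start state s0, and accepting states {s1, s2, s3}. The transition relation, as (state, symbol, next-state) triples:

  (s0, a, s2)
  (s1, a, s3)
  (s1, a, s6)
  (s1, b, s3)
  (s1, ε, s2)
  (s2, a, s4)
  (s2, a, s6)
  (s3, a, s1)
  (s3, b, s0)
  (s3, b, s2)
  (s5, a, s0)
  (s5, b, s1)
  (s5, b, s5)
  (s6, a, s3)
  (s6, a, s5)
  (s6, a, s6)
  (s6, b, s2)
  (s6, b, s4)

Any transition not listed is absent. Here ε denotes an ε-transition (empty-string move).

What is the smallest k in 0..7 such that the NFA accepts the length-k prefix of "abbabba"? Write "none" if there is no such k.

1

Start in {s0}.
Read 'a': {s0} → {s2}.
None of the earlier sets intersect F, but {s2} does.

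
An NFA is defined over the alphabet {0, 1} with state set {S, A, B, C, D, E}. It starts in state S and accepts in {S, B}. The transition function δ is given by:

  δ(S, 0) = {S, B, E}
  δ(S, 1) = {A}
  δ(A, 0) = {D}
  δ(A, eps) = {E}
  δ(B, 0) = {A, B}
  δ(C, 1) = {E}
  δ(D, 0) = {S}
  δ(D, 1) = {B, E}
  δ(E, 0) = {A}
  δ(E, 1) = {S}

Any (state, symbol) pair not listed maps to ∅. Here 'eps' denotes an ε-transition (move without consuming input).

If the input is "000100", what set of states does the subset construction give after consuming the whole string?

{S, A, B, D, E}

Start in {S}.
Read '0': S→{S, B, E}; now {S, B, E}.
Read '0': S→{S, B, E}, B→{A, B}, E→{A}; now {S, A, B, E}.
Read '0': S→{S, B, E}, A→{D}, B→{A, B}, E→{A}; now {S, A, B, D, E}.
Read '1': S→{A}, A→∅, B→∅, D→{B, E}, E→{S}; now {S, A, B, E}.
Read '0': S→{S, B, E}, A→{D}, B→{A, B}, E→{A}; now {S, A, B, D, E}.
Read '0': S→{S, B, E}, A→{D}, B→{A, B}, D→{S}, E→{A}; now {S, A, B, D, E}.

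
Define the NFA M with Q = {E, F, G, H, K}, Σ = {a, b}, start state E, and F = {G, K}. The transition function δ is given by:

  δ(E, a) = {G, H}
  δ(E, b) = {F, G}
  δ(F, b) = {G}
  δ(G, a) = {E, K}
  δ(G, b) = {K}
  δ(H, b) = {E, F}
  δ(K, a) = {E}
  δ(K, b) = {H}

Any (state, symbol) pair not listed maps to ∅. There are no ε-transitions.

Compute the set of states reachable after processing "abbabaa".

Start in {E}.
Read 'a': E→{G, H}; now {G, H}.
Read 'b': G→{K}, H→{E, F}; now {E, F, K}.
Read 'b': E→{F, G}, F→{G}, K→{H}; now {F, G, H}.
Read 'a': F→∅, G→{E, K}, H→∅; now {E, K}.
Read 'b': E→{F, G}, K→{H}; now {F, G, H}.
Read 'a': F→∅, G→{E, K}, H→∅; now {E, K}.
Read 'a': E→{G, H}, K→{E}; now {E, G, H}.

{E, G, H}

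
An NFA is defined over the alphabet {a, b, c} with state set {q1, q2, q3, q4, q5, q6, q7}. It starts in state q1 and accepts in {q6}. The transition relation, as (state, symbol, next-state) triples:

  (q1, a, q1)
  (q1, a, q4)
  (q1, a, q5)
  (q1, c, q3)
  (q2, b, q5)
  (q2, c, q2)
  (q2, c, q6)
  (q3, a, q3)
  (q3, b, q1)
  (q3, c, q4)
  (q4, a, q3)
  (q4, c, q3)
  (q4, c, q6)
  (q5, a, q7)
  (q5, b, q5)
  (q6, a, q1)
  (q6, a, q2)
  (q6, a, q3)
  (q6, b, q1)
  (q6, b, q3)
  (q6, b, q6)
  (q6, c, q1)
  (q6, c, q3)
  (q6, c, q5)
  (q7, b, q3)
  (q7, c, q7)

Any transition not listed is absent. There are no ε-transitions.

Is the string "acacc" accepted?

Yes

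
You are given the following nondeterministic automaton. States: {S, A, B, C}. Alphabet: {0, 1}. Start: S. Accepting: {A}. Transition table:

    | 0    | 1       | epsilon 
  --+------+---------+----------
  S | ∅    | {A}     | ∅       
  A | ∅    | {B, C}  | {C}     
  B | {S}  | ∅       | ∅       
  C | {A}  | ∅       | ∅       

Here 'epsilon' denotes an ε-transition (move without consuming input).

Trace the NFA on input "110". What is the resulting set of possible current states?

{S, A, C}

Start in {S}.
Read '1': S→{A}; union {A}; ε-closure = {A, C}.
Read '1': A→{B, C}, C→∅; now {B, C}.
Read '0': B→{S}, C→{A}; union {S, A}; ε-closure = {S, A, C}.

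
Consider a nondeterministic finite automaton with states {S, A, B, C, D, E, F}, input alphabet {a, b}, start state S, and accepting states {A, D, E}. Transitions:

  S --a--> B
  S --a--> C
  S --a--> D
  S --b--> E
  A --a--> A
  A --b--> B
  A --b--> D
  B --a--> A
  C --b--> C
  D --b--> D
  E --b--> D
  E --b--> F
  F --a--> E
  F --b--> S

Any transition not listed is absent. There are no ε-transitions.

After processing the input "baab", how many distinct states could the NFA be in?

0

Start in {S}.
Read 'b': S→{E}; now {E}.
Read 'a': E→∅; now ∅.
The set is empty and remains empty for the remaining 2 symbols.
That set has 0 states.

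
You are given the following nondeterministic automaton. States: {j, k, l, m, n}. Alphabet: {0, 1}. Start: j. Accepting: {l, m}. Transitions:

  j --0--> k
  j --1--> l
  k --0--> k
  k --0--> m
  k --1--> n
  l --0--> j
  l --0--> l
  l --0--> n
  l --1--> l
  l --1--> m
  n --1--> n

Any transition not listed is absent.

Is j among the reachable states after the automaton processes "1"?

No

Start in {j}.
Read '1': {j} → {l}.
State j is not in {l}.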